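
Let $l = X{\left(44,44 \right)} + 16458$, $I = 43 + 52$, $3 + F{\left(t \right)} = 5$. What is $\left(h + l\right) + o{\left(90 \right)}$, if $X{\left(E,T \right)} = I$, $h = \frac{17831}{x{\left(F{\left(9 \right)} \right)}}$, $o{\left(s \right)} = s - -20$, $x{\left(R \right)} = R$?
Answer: $\frac{51157}{2} \approx 25579.0$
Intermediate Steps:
$F{\left(t \right)} = 2$ ($F{\left(t \right)} = -3 + 5 = 2$)
$o{\left(s \right)} = 20 + s$ ($o{\left(s \right)} = s + 20 = 20 + s$)
$h = \frac{17831}{2} \approx 8915.5$
$I = 95$
$X{\left(E,T \right)} = 95$
$l = 16553$ ($l = 95 + 16458 = 16553$)
$\left(h + l\right) + o{\left(90 \right)} = \left(\frac{17831}{2} + 16553\right) + \left(20 + 90\right) = \frac{50937}{2} + 110 = \frac{51157}{2}$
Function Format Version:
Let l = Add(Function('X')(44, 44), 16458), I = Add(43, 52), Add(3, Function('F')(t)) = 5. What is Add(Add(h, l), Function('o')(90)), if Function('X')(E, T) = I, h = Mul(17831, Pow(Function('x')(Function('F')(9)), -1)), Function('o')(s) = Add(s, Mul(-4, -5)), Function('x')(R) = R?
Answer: Rational(51157, 2) ≈ 25579.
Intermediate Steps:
Function('F')(t) = 2 (Function('F')(t) = Add(-3, 5) = 2)
Function('o')(s) = Add(20, s) (Function('o')(s) = Add(s, 20) = Add(20, s))
h = Rational(17831, 2) (h = Mul(17831, Pow(2, -1)) = Mul(17831, Rational(1, 2)) = Rational(17831, 2) ≈ 8915.5)
I = 95
Function('X')(E, T) = 95
l = 16553 (l = Add(95, 16458) = 16553)
Add(Add(h, l), Function('o')(90)) = Add(Add(Rational(17831, 2), 16553), Add(20, 90)) = Add(Rational(50937, 2), 110) = Rational(51157, 2)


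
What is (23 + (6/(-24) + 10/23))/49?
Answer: 2133/4508 ≈ 0.47316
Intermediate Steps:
(23 + (6/(-24) + 10/23))/49 = (23 + (6*(-1/24) + 10*(1/23)))/49 = (23 + (-¼ + 10/23))/49 = (23 + 17/92)/49 = (1/49)*(2133/92) = 2133/4508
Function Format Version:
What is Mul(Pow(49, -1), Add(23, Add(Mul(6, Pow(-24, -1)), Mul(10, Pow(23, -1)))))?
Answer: Rational(2133, 4508) ≈ 0.47316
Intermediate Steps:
Mul(Pow(49, -1), Add(23, Add(Mul(6, Pow(-24, -1)), Mul(10, Pow(23, -1))))) = Mul(Rational(1, 49), Add(23, Add(Mul(6, Rational(-1, 24)), Mul(10, Rational(1, 23))))) = Mul(Rational(1, 49), Add(23, Add(Rational(-1, 4), Rational(10, 23)))) = Mul(Rational(1, 49), Add(23, Rational(17, 92))) = Mul(Rational(1, 49), Rational(2133, 92)) = Rational(2133, 4508)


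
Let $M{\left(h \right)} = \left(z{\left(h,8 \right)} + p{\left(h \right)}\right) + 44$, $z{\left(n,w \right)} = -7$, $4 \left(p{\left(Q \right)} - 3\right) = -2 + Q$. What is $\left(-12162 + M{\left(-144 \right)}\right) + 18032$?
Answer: $\frac{11747}{2} \approx 5873.5$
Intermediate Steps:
$p{\left(Q \right)} = \frac{5}{2} + \frac{Q}{4}$ ($p{\left(Q \right)} = 3 + \frac{-2 + Q}{4} = 3 + \left(- \frac{1}{2} + \frac{Q}{4}\right) = \frac{5}{2} + \frac{Q}{4}$)
$M{\left(h \right)} = \frac{79}{2} + \frac{h}{4}$ ($M{\left(h \right)} = \left(-7 + \left(\frac{5}{2} + \frac{h}{4}\right)\right) + 44 = \left(- \frac{9}{2} + \frac{h}{4}\right) + 44 = \frac{79}{2} + \frac{h}{4}$)
$\left(-12162 + M{\left(-144 \right)}\right) + 18032 = \left(-12162 + \left(\frac{79}{2} + \frac{1}{4} \left(-144\right)\right)\right) + 18032 = \left(-12162 + \left(\frac{79}{2} - 36\right)\right) + 18032 = \left(-12162 + \frac{7}{2}\right) + 18032 = - \frac{24317}{2} + 18032 = \frac{11747}{2}$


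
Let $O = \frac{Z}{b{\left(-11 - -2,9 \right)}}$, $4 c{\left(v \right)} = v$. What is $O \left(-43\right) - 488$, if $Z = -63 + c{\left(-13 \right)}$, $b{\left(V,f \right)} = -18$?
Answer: $- \frac{46531}{72} \approx -646.26$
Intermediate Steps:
$c{\left(v \right)} = \frac{v}{4}$
$Z = - \frac{265}{4}$ ($Z = -63 + \frac{1}{4} \left(-13\right) = -63 - \frac{13}{4} = - \frac{265}{4} \approx -66.25$)
$O = \frac{265}{72}$ ($O = - \frac{265}{4 \left(-18\right)} = \left(- \frac{265}{4}\right) \left(- \frac{1}{18}\right) = \frac{265}{72} \approx 3.6806$)
$O \left(-43\right) - 488 = \frac{265}{72} \left(-43\right) - 488 = - \frac{11395}{72} - 488 = - \frac{46531}{72}$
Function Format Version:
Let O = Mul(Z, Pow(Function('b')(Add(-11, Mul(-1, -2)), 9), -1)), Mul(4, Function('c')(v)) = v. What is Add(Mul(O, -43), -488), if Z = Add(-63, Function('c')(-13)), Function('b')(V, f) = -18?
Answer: Rational(-46531, 72) ≈ -646.26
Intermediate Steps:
Function('c')(v) = Mul(Rational(1, 4), v)
Z = Rational(-265, 4) (Z = Add(-63, Mul(Rational(1, 4), -13)) = Add(-63, Rational(-13, 4)) = Rational(-265, 4) ≈ -66.250)
O = Rational(265, 72) (O = Mul(Rational(-265, 4), Pow(-18, -1)) = Mul(Rational(-265, 4), Rational(-1, 18)) = Rational(265, 72) ≈ 3.6806)
Add(Mul(O, -43), -488) = Add(Mul(Rational(265, 72), -43), -488) = Add(Rational(-11395, 72), -488) = Rational(-46531, 72)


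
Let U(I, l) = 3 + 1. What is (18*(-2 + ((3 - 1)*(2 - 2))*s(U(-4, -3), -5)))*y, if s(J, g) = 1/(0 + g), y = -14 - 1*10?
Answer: 864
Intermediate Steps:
y = -24 (y = -14 - 10 = -24)
U(I, l) = 4
s(J, g) = 1/g
(18*(-2 + ((3 - 1)*(2 - 2))*s(U(-4, -3), -5)))*y = (18*(-2 + ((3 - 1)*(2 - 2))/(-5)))*(-24) = (18*(-2 + (2*0)*(-⅕)))*(-24) = (18*(-2 + 0*(-⅕)))*(-24) = (18*(-2 + 0))*(-24) = (18*(-2))*(-24) = -36*(-24) = 864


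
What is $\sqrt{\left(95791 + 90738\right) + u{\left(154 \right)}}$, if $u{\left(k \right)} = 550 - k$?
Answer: $5 \sqrt{7477} \approx 432.35$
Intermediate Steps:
$\sqrt{\left(95791 + 90738\right) + u{\left(154 \right)}} = \sqrt{\left(95791 + 90738\right) + \left(550 - 154\right)} = \sqrt{186529 + \left(550 - 154\right)} = \sqrt{186529 + 396} = \sqrt{186925} = 5 \sqrt{7477}$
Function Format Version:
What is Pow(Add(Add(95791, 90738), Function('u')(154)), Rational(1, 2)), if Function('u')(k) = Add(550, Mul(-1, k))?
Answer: Mul(5, Pow(7477, Rational(1, 2))) ≈ 432.35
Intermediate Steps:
Pow(Add(Add(95791, 90738), Function('u')(154)), Rational(1, 2)) = Pow(Add(Add(95791, 90738), Add(550, Mul(-1, 154))), Rational(1, 2)) = Pow(Add(186529, Add(550, -154)), Rational(1, 2)) = Pow(Add(186529, 396), Rational(1, 2)) = Pow(186925, Rational(1, 2)) = Mul(5, Pow(7477, Rational(1, 2)))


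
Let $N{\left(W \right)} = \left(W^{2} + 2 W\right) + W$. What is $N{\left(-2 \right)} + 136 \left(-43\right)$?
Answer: $-5850$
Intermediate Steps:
$N{\left(W \right)} = W^{2} + 3 W$
$N{\left(-2 \right)} + 136 \left(-43\right) = - 2 \left(3 - 2\right) + 136 \left(-43\right) = \left(-2\right) 1 - 5848 = -2 - 5848 = -5850$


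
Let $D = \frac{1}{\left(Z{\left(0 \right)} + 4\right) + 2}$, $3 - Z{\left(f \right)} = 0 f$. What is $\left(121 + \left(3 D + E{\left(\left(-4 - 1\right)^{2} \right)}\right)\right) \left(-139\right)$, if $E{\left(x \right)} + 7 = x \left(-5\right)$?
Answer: $\frac{4448}{3} \approx 1482.7$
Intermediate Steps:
$Z{\left(f \right)} = 3$ ($Z{\left(f \right)} = 3 - 0 f = 3 - 0 = 3 + 0 = 3$)
$E{\left(x \right)} = -7 - 5 x$ ($E{\left(x \right)} = -7 + x \left(-5\right) = -7 - 5 x$)
$D = \frac{1}{9}$ ($D = \frac{1}{\left(3 + 4\right) + 2} = \frac{1}{7 + 2} = \frac{1}{9} \approx 0.11111$)
$\left(121 + \left(3 D + E{\left(\left(-4 - 1\right)^{2} \right)}\right)\right) \left(-139\right) = \left(121 + \left(3 \cdot \frac{1}{9} - \left(7 + 5 \left(-4 - 1\right)^{2}\right)\right)\right) \left(-139\right) = \left(121 + \left(\frac{1}{3} - \left(7 + 5 \left(-5\right)^{2}\right)\right)\right) \left(-139\right) = \left(121 + \left(\frac{1}{3} - 132\right)\right) \left(-139\right) = \left(121 - \frac{395}{3}\right) \left(-139\right) = \left(- \frac{32}{3}\right) \left(-139\right) = \frac{4448}{3}$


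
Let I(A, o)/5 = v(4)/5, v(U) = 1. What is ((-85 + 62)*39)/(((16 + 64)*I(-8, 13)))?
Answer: -897/80 ≈ -11.212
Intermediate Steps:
I(A, o) = 1 (I(A, o) = 5*(1/5) = 5*(1*(⅕)) = 5*(⅕) = 1)
((-85 + 62)*39)/(((16 + 64)*I(-8, 13))) = ((-85 + 62)*39)/(((16 + 64)*1)) = (-23*39)/((80*1)) = -897/80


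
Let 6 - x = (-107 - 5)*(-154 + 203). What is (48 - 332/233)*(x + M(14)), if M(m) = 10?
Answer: 59729408/233 ≈ 2.5635e+5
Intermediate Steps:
x = 5494 (x = 6 - (-107 - 5)*(-154 + 203) = 6 - (-112)*49 = 6 - 1*(-5488) = 6 + 5488 = 5494)
(48 - 332/233)*(x + M(14)) = (48 - 332/233)*(5494 + 10) = (48 - 332*1/233)*5504 = (48 - 332/233)*5504 = (10852/233)*5504 = 59729408/233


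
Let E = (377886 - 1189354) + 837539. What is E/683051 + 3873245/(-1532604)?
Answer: -2605667351611/1046846694804 ≈ -2.4891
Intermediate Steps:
E = 26071 (E = -811468 + 837539 = 26071)
E/683051 + 3873245/(-1532604) = 26071/683051 + 3873245/(-1532604) = 26071*(1/683051) + 3873245*(-1/1532604) = 26071/683051 - 3873245/1532604 = -2605667351611/1046846694804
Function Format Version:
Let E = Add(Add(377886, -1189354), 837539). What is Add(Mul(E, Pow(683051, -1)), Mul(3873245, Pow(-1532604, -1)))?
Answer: Rational(-2605667351611, 1046846694804) ≈ -2.4891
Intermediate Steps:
E = 26071 (E = Add(-811468, 837539) = 26071)
Add(Mul(E, Pow(683051, -1)), Mul(3873245, Pow(-1532604, -1))) = Add(Mul(26071, Pow(683051, -1)), Mul(3873245, Pow(-1532604, -1))) = Add(Mul(26071, Rational(1, 683051)), Mul(3873245, Rational(-1, 1532604))) = Add(Rational(26071, 683051), Rational(-3873245, 1532604)) = Rational(-2605667351611, 1046846694804)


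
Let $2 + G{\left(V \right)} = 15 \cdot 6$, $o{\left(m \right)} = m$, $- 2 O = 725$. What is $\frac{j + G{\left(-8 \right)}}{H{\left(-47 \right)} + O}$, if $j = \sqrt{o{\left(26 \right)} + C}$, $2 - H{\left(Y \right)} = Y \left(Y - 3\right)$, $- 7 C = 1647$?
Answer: $- \frac{176}{5421} - \frac{2 i \sqrt{10255}}{37947} \approx -0.032466 - 0.0053373 i$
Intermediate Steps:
$O = - \frac{725}{2}$ ($O = \left(- \frac{1}{2}\right) 725 = - \frac{725}{2} \approx -362.5$)
$C = - \frac{1647}{7}$ ($C = \left(- \frac{1}{7}\right) 1647 = - \frac{1647}{7} \approx -235.29$)
$G{\left(V \right)} = 88$ ($G{\left(V \right)} = -2 + 15 \cdot 6 = -2 + 90 = 88$)
$H{\left(Y \right)} = 2 - Y \left(-3 + Y\right)$ ($H{\left(Y \right)} = 2 - Y \left(Y - 3\right) = 2 - Y \left(-3 + Y\right)$)
$j = \frac{i \sqrt{10255}}{7}$ ($j = \sqrt{26 - \frac{1647}{7}} = \sqrt{- \frac{1465}{7}} = \frac{i \sqrt{10255}}{7} \approx 14.467 i$)
$\frac{j + G{\left(-8 \right)}}{H{\left(-47 \right)} + O} = \frac{\frac{i \sqrt{10255}}{7} + 88}{\left(2 - \left(-47\right)^{2} + 3 \left(-47\right)\right) - \frac{725}{2}} = \frac{88 + \frac{i \sqrt{10255}}{7}}{\left(2 - 2209 - 141\right) - \frac{725}{2}} = \frac{88 + \frac{i \sqrt{10255}}{7}}{-2348 - \frac{725}{2}} = \frac{88 + \frac{i \sqrt{10255}}{7}}{- \frac{5421}{2}} = \left(88 + \frac{i \sqrt{10255}}{7}\right) \left(- \frac{2}{5421}\right) = - \frac{176}{5421} - \frac{2 i \sqrt{10255}}{37947}$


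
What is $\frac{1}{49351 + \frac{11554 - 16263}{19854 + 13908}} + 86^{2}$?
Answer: $\frac{724887945350}{98010809} \approx 7396.0$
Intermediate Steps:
$\frac{1}{49351 + \frac{11554 - 16263}{19854 + 13908}} + 86^{2} = \frac{1}{49351 - \frac{4709}{33762}} + 7396 = \frac{1}{49351 - \frac{277}{1986}} + 7396 = \frac{1}{\frac{98010809}{1986}} + 7396 = \frac{1986}{98010809} + 7396 = \frac{724887945350}{98010809}$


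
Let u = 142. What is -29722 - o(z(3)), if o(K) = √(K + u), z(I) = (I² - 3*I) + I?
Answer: -29722 - √145 ≈ -29734.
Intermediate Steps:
z(I) = I² - 2*I
o(K) = √(142 + K) (o(K) = √(K + 142) = √(142 + K))
-29722 - o(z(3)) = -29722 - √(142 + 3*(-2 + 3)) = -29722 - √(142 + 3*1) = -29722 - √(142 + 3) = -29722 - √145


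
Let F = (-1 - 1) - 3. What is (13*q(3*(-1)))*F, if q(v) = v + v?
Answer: 390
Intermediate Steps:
q(v) = 2*v
F = -5 (F = -2 - 3 = -5)
(13*q(3*(-1)))*F = (13*(2*(3*(-1))))*(-5) = (13*(2*(-3)))*(-5) = (13*(-6))*(-5) = -78*(-5) = 390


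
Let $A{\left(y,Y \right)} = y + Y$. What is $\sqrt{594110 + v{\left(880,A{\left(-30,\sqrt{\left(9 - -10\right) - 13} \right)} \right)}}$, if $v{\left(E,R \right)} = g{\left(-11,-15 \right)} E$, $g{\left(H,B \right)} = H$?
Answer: $11 \sqrt{4830} \approx 764.48$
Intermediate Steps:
$A{\left(y,Y \right)} = Y + y$
$v{\left(E,R \right)} = - 11 E$
$\sqrt{594110 + v{\left(880,A{\left(-30,\sqrt{\left(9 - -10\right) - 13} \right)} \right)}} = \sqrt{594110 - 9680} = \sqrt{584430} = 11 \sqrt{4830}$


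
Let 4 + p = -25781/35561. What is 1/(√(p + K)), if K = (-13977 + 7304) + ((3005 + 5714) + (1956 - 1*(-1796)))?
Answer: √814009675037/68671551 ≈ 0.013138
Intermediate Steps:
p = -168025/35561 (p = -4 - 25781/35561 = -168025/35561 ≈ -4.7250)
K = 5798 (K = -6673 + (8719 + (1956 + 1796)) = -6673 + (8719 + 3752) = -6673 + 12471 = 5798)
1/(√(p + K)) = 1/(√(-168025/35561 + 5798)) = 1/(√(206014653/35561)) = 1/(3*√814009675037/35561) = √814009675037/68671551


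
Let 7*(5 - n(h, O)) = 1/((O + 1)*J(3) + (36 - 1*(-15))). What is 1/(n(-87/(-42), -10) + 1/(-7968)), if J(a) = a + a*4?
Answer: 130144/650925 ≈ 0.19994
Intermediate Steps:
J(a) = 5*a (J(a) = a + 4*a = 5*a)
n(h, O) = 5 - 1/(7*(66 + 15*O)) (n(h, O) = 5 - 1/(7*((O + 1)*(5*3) + (36 - 1*(-15)))) = 5 - 1/(7*((1 + O)*15 + (36 + 15))) = 5 - 1/(7*((15 + 15*O) + 51)) = 5 - 1/(7*(66 + 15*O)))
1/(n(-87/(-42), -10) + 1/(-7968)) = 1/((2309 + 525*(-10))/(21*(22 + 5*(-10))) + 1/(-7968)) = 1/((2309 - 5250)/(21*(22 - 50)) - 1/7968) = 1/((1/21)*(-2941)/(-28) - 1/7968) = 1/((1/21)*(-1/28)*(-2941) - 1/7968) = 1/(2941/588 - 1/7968) = 1/(650925/130144) = 130144/650925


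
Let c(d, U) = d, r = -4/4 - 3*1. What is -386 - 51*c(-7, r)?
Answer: -29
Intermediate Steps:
r = -4 (r = -4*1/4 - 3 = -1 - 3 = -4)
-386 - 51*c(-7, r) = -386 - 51*(-7) = -386 + 357 = -29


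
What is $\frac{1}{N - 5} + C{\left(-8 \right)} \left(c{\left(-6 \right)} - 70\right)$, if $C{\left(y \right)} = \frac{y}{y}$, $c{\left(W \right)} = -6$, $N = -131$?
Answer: $- \frac{10337}{136} \approx -76.007$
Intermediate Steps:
$C{\left(y \right)} = 1$
$\frac{1}{N - 5} + C{\left(-8 \right)} \left(c{\left(-6 \right)} - 70\right) = \frac{1}{-131 - 5} + 1 \left(-6 - 70\right) = \frac{1}{-136} + 1 \left(-76\right) = - \frac{1}{136} - 76 = - \frac{10337}{136}$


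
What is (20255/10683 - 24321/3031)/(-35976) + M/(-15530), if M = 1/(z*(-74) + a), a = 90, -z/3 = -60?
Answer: 6741175305626/39574146462286275 ≈ 0.00017034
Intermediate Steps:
z = 180 (z = -3*(-60) = 180)
M = -1/13230 (M = 1/(180*(-74) + 90) = 1/(-13320 + 90) = 1/(-13230) = -1/13230 ≈ -7.5586e-5)
(20255/10683 - 24321/3031)/(-35976) + M/(-15530) = (20255/10683 - 24321/3031)/(-35976) - 1/13230/(-15530) = (20255*(1/10683) - 24321*1/3031)*(-1/35976) - 1/13230*(-1/15530) = (20255/10683 - 24321/3031)*(-1/35976) + 1/205461900 = -198428338/32380173*(-1/35976) + 1/205461900 = 99214169/582454551924 + 1/205461900 = 6741175305626/39574146462286275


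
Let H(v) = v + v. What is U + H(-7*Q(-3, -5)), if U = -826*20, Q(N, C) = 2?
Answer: -16548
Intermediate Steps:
H(v) = 2*v
U = -16520
U + H(-7*Q(-3, -5)) = -16520 + 2*(-7*2) = -16520 + 2*(-14) = -16520 - 28 = -16548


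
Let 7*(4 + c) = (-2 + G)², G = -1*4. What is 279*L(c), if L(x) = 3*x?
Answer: 6696/7 ≈ 956.57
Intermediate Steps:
G = -4
c = 8/7 (c = -4 + (-2 - 4)²/7 = -4 + (⅐)*(-6)² = -4 + (⅐)*36 = -4 + 36/7 = 8/7 ≈ 1.1429)
279*L(c) = 279*(3*(8/7)) = 279*(24/7) = 6696/7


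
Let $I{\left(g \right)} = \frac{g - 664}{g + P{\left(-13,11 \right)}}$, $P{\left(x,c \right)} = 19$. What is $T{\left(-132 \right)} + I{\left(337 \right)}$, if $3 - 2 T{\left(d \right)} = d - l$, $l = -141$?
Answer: $- \frac{1395}{356} \approx -3.9185$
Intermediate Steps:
$I{\left(g \right)} = \frac{-664 + g}{19 + g}$ ($I{\left(g \right)} = \frac{g - 664}{g + 19} = \frac{-664 + g}{19 + g}$)
$T{\left(d \right)} = -69 - \frac{d}{2}$ ($T{\left(d \right)} = \frac{3}{2} - \frac{d - -141}{2} = \frac{3}{2} - \frac{d + 141}{2} = \frac{3}{2} - \frac{141 + d}{2} = \frac{3}{2} - \left(\frac{141}{2} + \frac{d}{2}\right) = -69 - \frac{d}{2}$)
$T{\left(-132 \right)} + I{\left(337 \right)} = \left(-69 - -66\right) + \frac{-664 + 337}{19 + 337} = \left(-69 + 66\right) + \frac{1}{356} \left(-327\right) = -3 + \frac{1}{356} \left(-327\right) = -3 - \frac{327}{356} = - \frac{1395}{356}$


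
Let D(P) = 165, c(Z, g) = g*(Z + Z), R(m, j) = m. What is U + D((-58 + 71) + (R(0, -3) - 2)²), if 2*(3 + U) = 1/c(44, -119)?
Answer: 3392927/20944 ≈ 162.00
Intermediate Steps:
c(Z, g) = 2*Z*g (c(Z, g) = g*(2*Z) = 2*Z*g)
U = -62833/20944 (U = -3 + 1/(2*((2*44*(-119)))) = -3 + (½)/(-10472) = -3 + (½)*(-1/10472) = -3 - 1/20944 = -62833/20944 ≈ -3.0000)
U + D((-58 + 71) + (R(0, -3) - 2)²) = -62833/20944 + 165 = 3392927/20944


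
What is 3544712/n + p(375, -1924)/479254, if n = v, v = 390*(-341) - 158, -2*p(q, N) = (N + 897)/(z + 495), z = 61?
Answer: -472271204361995/17739655822576 ≈ -26.622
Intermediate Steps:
p(q, N) = -897/1112 - N/1112 (p(q, N) = -(N + 897)/(2*(61 + 495)) = -(897 + N)/(2*556) = -(897/556 + N/556)/2 = -897/1112 - N/1112)
v = -133148 (v = -132990 - 158 = -133148)
n = -133148
3544712/n + p(375, -1924)/479254 = 3544712/(-133148) + (-897/1112 - 1/1112*(-1924))/479254 = 3544712*(-1/133148) + (-897/1112 + 481/278)*(1/479254) = -886178/33287 + (1027/1112)*(1/479254) = -886178/33287 + 1027/532930448 = -472271204361995/17739655822576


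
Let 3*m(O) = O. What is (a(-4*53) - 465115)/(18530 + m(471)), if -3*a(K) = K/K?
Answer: -1395346/56061 ≈ -24.890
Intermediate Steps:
m(O) = O/3
a(K) = -⅓ (a(K) = -K/(3*K) = -⅓*1 = -⅓)
(a(-4*53) - 465115)/(18530 + m(471)) = (-⅓ - 465115)/(18530 + (⅓)*471) = -1395346/(3*(18530 + 157)) = -1395346/3/18687 = -1395346/3*1/18687 = -1395346/56061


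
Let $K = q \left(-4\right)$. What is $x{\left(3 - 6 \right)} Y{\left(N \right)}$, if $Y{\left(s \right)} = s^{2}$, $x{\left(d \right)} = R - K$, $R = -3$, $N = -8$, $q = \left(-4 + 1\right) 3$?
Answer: $-2496$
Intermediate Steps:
$q = -9$ ($q = \left(-3\right) 3 = -9$)
$K = 36$ ($K = \left(-9\right) \left(-4\right) = 36$)
$x{\left(d \right)} = -39$ ($x{\left(d \right)} = -3 - 36 = -39$)
$x{\left(3 - 6 \right)} Y{\left(N \right)} = - 39 \left(-8\right)^{2} = \left(-39\right) 64 = -2496$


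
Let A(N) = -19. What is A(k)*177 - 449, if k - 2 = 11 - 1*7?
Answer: -3812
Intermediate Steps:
k = 6 (k = 2 + (11 - 1*7) = 2 + (11 - 7) = 2 + 4 = 6)
A(k)*177 - 449 = -19*177 - 449 = -3363 - 449 = -3812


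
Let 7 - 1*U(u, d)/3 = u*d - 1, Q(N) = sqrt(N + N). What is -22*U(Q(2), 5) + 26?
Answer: 158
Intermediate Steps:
Q(N) = sqrt(2)*sqrt(N) (Q(N) = sqrt(2*N) = sqrt(2)*sqrt(N))
U(u, d) = 24 - 3*d*u (U(u, d) = 21 - 3*(u*d - 1) = 21 - 3*(d*u - 1) = 21 - 3*(-1 + d*u) = 21 + (3 - 3*d*u) = 24 - 3*d*u)
-22*U(Q(2), 5) + 26 = -22*(24 - 3*5*sqrt(2)*sqrt(2)) + 26 = -22*(24 - 3*5*2) + 26 = -22*(24 - 30) + 26 = -22*(-6) + 26 = 132 + 26 = 158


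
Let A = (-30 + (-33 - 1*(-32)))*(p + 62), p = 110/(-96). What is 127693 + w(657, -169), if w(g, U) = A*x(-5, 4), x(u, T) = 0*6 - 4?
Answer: 1622867/12 ≈ 1.3524e+5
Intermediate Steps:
x(u, T) = -4 (x(u, T) = 0 - 4 = -4)
p = -55/48 (p = 110*(-1/96) = -55/48 ≈ -1.1458)
A = -90551/48 (A = (-30 + (-33 - 1*(-32)))*(-55/48 + 62) = (-30 + (-33 + 32))*(2921/48) = (-30 - 1)*(2921/48) = -31*2921/48 = -90551/48 ≈ -1886.5)
w(g, U) = 90551/12 (w(g, U) = -90551/48*(-4) = 90551/12)
127693 + w(657, -169) = 127693 + 90551/12 = 1622867/12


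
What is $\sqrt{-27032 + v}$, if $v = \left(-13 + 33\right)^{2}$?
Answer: $2 i \sqrt{6658} \approx 163.19 i$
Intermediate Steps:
$v = 400$ ($v = 20^{2} = 400$)
$\sqrt{-27032 + v} = \sqrt{-27032 + 400} = \sqrt{-26632} = 2 i \sqrt{6658}$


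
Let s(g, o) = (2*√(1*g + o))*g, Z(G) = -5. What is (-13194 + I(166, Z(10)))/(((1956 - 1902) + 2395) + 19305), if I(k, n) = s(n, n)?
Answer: -6597/10877 - 5*I*√10/10877 ≈ -0.60651 - 0.0014537*I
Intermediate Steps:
s(g, o) = 2*g*√(g + o) (s(g, o) = (2*√(g + o))*g = 2*g*√(g + o))
I(k, n) = 2*√2*n^(3/2) (I(k, n) = 2*n*√(n + n) = 2*n*√(2*n) = 2*n*(√2*√n) = 2*√2*n^(3/2))
(-13194 + I(166, Z(10)))/(((1956 - 1902) + 2395) + 19305) = (-13194 + 2*√2*(-5)^(3/2))/(((1956 - 1902) + 2395) + 19305) = (-13194 + 2*√2*(-5*I*√5))/((54 + 2395) + 19305) = (-13194 - 10*I*√10)/(2449 + 19305) = (-13194 - 10*I*√10)/21754 = (-13194 - 10*I*√10)*(1/21754) = -6597/10877 - 5*I*√10/10877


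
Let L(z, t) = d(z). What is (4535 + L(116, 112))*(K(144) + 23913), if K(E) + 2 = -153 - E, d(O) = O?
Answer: 109828714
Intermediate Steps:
L(z, t) = z
K(E) = -155 - E (K(E) = -2 + (-153 - E) = -155 - E)
(4535 + L(116, 112))*(K(144) + 23913) = (4535 + 116)*((-155 - 1*144) + 23913) = 4651*((-155 - 144) + 23913) = 4651*(-299 + 23913) = 4651*23614 = 109828714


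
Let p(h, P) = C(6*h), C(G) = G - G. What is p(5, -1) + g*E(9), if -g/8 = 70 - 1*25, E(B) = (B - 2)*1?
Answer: -2520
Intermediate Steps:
C(G) = 0
p(h, P) = 0
E(B) = -2 + B (E(B) = (-2 + B)*1 = -2 + B)
g = -360 (g = -8*(70 - 1*25) = -8*(70 - 25) = -8*45 = -360)
p(5, -1) + g*E(9) = 0 - 360*(-2 + 9) = 0 - 360*7 = 0 - 2520 = -2520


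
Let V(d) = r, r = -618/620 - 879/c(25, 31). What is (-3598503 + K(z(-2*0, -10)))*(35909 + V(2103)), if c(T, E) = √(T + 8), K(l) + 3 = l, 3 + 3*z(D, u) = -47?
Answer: -60085330038104/465 + 3163101424*√33/33 ≈ -1.2867e+11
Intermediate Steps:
z(D, u) = -50/3 (z(D, u) = -1 + (⅓)*(-47) = -1 - 47/3 = -50/3)
K(l) = -3 + l
c(T, E) = √(8 + T)
r = -309/310 - 293*√33/11 (r = -618/620 - 879/√(8 + 25) = -618*1/620 - 879*√33/33 = -309/310 - 293*√33/11 ≈ -154.01)
V(d) = -309/310 - 293*√33/11
(-3598503 + K(z(-2*0, -10)))*(35909 + V(2103)) = (-3598503 + (-3 - 50/3))*(35909 + (-309/310 - 293*√33/11)) = (-3598503 - 59/3)*(11131481/310 - 293*√33/11) = -10795568*(11131481/310 - 293*√33/11)/3 = -60085330038104/465 + 3163101424*√33/33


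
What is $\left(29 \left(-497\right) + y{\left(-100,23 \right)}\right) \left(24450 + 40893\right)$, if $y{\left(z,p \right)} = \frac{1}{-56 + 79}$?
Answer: $-941785818$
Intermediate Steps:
$y{\left(z,p \right)} = \frac{1}{23}$
$\left(29 \left(-497\right) + y{\left(-100,23 \right)}\right) \left(24450 + 40893\right) = \left(29 \left(-497\right) + \frac{1}{23}\right) \left(24450 + 40893\right) = \left(-14413 + \frac{1}{23}\right) 65343 = \left(- \frac{331498}{23}\right) 65343 = -941785818$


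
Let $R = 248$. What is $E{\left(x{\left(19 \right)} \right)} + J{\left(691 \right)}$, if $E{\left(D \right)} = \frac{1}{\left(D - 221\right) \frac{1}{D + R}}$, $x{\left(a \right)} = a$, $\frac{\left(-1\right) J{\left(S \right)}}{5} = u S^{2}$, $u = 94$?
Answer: $- \frac{45332046407}{202} \approx -2.2442 \cdot 10^{8}$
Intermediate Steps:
$J{\left(S \right)} = - 470 S^{2}$ ($J{\left(S \right)} = - 5 \cdot 94 S^{2} = - 470 S^{2}$)
$E{\left(D \right)} = \frac{248 + D}{-221 + D}$ ($E{\left(D \right)} = \frac{1}{\left(D - 221\right) \frac{1}{D + 248}} = \frac{1}{\left(-221 + D\right) \frac{1}{248 + D}} = \frac{1}{\frac{1}{248 + D} \left(-221 + D\right)} = \frac{248 + D}{-221 + D}$)
$E{\left(x{\left(19 \right)} \right)} + J{\left(691 \right)} = \frac{248 + 19}{-221 + 19} - 470 \cdot 691^{2} = \frac{1}{-202} \cdot 267 - 224416070 = \left(- \frac{1}{202}\right) 267 - 224416070 = - \frac{267}{202} - 224416070 = - \frac{45332046407}{202}$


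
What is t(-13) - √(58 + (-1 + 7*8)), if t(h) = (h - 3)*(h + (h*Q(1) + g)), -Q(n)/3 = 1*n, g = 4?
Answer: -480 - √113 ≈ -490.63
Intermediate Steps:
Q(n) = -3*n
t(h) = (-3 + h)*(4 - 2*h) (t(h) = (h - 3)*(h + (h*(-3*1) + 4)) = (-3 + h)*(h + (h*(-3) + 4)) = (-3 + h)*(h + (-3*h + 4)) = (-3 + h)*(h + (4 - 3*h)) = (-3 + h)*(4 - 2*h))
t(-13) - √(58 + (-1 + 7*8)) = (-12 - 2*(-13)² + 10*(-13)) - √(58 + (-1 + 7*8)) = (-12 - 2*169 - 130) - √(58 + (-1 + 56)) = (-12 - 338 - 130) - √(58 + 55) = -480 - √113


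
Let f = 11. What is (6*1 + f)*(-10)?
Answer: -170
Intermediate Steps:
(6*1 + f)*(-10) = (6*1 + 11)*(-10) = (6 + 11)*(-10) = 17*(-10) = -170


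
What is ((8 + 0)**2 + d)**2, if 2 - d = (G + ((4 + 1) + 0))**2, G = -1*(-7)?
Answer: 6084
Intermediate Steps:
G = 7
d = -142 (d = 2 - (7 + ((4 + 1) + 0))**2 = 2 - (7 + (5 + 0))**2 = 2 - (7 + 5)**2 = 2 - 1*12**2 = 2 - 1*144 = 2 - 144 = -142)
((8 + 0)**2 + d)**2 = ((8 + 0)**2 - 142)**2 = (8**2 - 142)**2 = (64 - 142)**2 = (-78)**2 = 6084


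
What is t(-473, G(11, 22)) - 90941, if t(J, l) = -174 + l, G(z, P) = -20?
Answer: -91135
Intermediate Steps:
t(-473, G(11, 22)) - 90941 = (-174 - 20) - 90941 = -194 - 90941 = -91135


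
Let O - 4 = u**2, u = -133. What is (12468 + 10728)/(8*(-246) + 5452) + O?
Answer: 15416402/871 ≈ 17700.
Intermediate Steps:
O = 17693 (O = 4 + (-133)**2 = 4 + 17689 = 17693)
(12468 + 10728)/(8*(-246) + 5452) + O = (12468 + 10728)/(8*(-246) + 5452) + 17693 = 23196/(-1968 + 5452) + 17693 = 23196/3484 + 17693 = 23196*(1/3484) + 17693 = 5799/871 + 17693 = 15416402/871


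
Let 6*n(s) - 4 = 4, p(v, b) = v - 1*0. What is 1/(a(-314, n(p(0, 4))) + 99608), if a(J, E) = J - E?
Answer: 3/297878 ≈ 1.0071e-5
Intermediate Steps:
p(v, b) = v (p(v, b) = v + 0 = v)
n(s) = 4/3 (n(s) = 2/3 + (1/6)*4 = 2/3 + 2/3 = 4/3)
1/(a(-314, n(p(0, 4))) + 99608) = 1/((-314 - 1*4/3) + 99608) = 1/((-314 - 4/3) + 99608) = 1/(-946/3 + 99608) = 1/(297878/3) = 3/297878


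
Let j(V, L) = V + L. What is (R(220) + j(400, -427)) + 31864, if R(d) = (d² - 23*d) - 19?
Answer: 75158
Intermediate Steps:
j(V, L) = L + V
R(d) = -19 + d² - 23*d
(R(220) + j(400, -427)) + 31864 = ((-19 + 220² - 23*220) + (-427 + 400)) + 31864 = ((-19 + 48400 - 5060) - 27) + 31864 = (43321 - 27) + 31864 = 43294 + 31864 = 75158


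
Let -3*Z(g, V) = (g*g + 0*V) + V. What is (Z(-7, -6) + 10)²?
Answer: 169/9 ≈ 18.778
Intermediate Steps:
Z(g, V) = -V/3 - g²/3 (Z(g, V) = -((g*g + 0*V) + V)/3 = -((g² + 0) + V)/3 = -(g² + V)/3 = -(V + g²)/3 = -V/3 - g²/3)
(Z(-7, -6) + 10)² = ((-⅓*(-6) - ⅓*(-7)²) + 10)² = ((2 - ⅓*49) + 10)² = ((2 - 49/3) + 10)² = (-43/3 + 10)² = (-13/3)² = 169/9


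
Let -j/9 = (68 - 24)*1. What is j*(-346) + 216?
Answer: 137232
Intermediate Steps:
j = -396 (j = -9*(68 - 24) = -396 ≈ -396.00)
j*(-346) + 216 = -396*(-346) + 216 = 137016 + 216 = 137232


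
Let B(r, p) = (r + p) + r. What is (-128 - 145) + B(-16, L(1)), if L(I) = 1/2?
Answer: -609/2 ≈ -304.50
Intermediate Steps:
L(I) = ½ (L(I) = 1*(½) = ½)
B(r, p) = p + 2*r (B(r, p) = (p + r) + r = p + 2*r)
(-128 - 145) + B(-16, L(1)) = (-128 - 145) + (½ + 2*(-16)) = -273 + (½ - 32) = -273 - 63/2 = -609/2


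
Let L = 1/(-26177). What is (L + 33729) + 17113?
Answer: 1330891033/26177 ≈ 50842.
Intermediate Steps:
L = -1/26177 ≈ -3.8201e-5
(L + 33729) + 17113 = (-1/26177 + 33729) + 17113 = 882924032/26177 + 17113 = 1330891033/26177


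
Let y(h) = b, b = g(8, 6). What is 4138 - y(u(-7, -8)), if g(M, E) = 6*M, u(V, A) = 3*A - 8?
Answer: 4090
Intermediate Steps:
u(V, A) = -8 + 3*A
b = 48 (b = 6*8 = 48)
y(h) = 48
4138 - y(u(-7, -8)) = 4138 - 1*48 = 4138 - 48 = 4090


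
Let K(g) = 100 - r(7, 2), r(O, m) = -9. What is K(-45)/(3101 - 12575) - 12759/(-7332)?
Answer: 20013263/11577228 ≈ 1.7287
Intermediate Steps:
K(g) = 109 (K(g) = 100 - 1*(-9) = 100 + 9 = 109)
K(-45)/(3101 - 12575) - 12759/(-7332) = 109/(3101 - 12575) - 12759/(-7332) = 109/(-9474) - 12759*(-1/7332) = 109*(-1/9474) + 4253/2444 = -109/9474 + 4253/2444 = 20013263/11577228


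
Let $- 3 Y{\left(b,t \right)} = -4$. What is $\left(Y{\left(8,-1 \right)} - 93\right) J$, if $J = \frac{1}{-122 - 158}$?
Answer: $\frac{55}{168} \approx 0.32738$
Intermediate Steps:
$Y{\left(b,t \right)} = \frac{4}{3}$ ($Y{\left(b,t \right)} = \left(- \frac{1}{3}\right) \left(-4\right) = \frac{4}{3}$)
$J = - \frac{1}{280}$ ($J = \frac{1}{-280} = - \frac{1}{280} \approx -0.0035714$)
$\left(Y{\left(8,-1 \right)} - 93\right) J = \left(\frac{4}{3} - 93\right) \left(- \frac{1}{280}\right) = \left(- \frac{275}{3}\right) \left(- \frac{1}{280}\right) = \frac{55}{168}$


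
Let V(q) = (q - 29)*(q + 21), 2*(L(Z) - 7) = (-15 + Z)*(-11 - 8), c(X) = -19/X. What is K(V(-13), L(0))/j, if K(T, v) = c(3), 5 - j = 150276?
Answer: 1/23727 ≈ 4.2146e-5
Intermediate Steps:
j = -150271 (j = 5 - 1*150276 = 5 - 150276 = -150271)
L(Z) = 299/2 - 19*Z/2 (L(Z) = 7 + ((-15 + Z)*(-11 - 8))/2 = 7 + ((-15 + Z)*(-19))/2 = 7 + (285 - 19*Z)/2 = 7 + (285/2 - 19*Z/2) = 299/2 - 19*Z/2)
V(q) = (-29 + q)*(21 + q)
K(T, v) = -19/3
K(V(-13), L(0))/j = -19/3/(-150271) = -19/3*(-1/150271) = 1/23727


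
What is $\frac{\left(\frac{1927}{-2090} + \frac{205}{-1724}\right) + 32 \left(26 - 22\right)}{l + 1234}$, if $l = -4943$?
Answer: $- \frac{228726941}{6682060220} \approx -0.03423$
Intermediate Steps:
$\frac{\left(\frac{1927}{-2090} + \frac{205}{-1724}\right) + 32 \left(26 - 22\right)}{l + 1234} = \frac{\left(\frac{1927}{-2090} + \frac{205}{-1724}\right) + 32 \left(26 - 22\right)}{-4943 + 1234} = \frac{\left(1927 \left(- \frac{1}{2090}\right) + 205 \left(- \frac{1}{1724}\right)\right) + 32 \cdot 4}{-3709} = \left(\left(- \frac{1927}{2090} - \frac{205}{1724}\right) + 128\right) \left(- \frac{1}{3709}\right) = \left(- \frac{1875299}{1801580} + 128\right) \left(- \frac{1}{3709}\right) = \frac{228726941}{1801580} \left(- \frac{1}{3709}\right) = - \frac{228726941}{6682060220}$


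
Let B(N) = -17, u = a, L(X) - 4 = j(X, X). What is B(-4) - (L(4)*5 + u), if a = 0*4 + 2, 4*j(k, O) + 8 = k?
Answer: -34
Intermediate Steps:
j(k, O) = -2 + k/4
a = 2 (a = 0 + 2 = 2)
L(X) = 2 + X/4 (L(X) = 4 + (-2 + X/4) = 2 + X/4)
u = 2
B(-4) - (L(4)*5 + u) = -17 - ((2 + (¼)*4)*5 + 2) = -17 - ((2 + 1)*5 + 2) = -17 - (3*5 + 2) = -17 - (15 + 2) = -17 - 1*17 = -17 - 17 = -34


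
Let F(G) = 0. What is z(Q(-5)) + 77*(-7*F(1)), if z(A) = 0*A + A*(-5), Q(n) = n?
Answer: 25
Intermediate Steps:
z(A) = -5*A (z(A) = 0 - 5*A = -5*A)
z(Q(-5)) + 77*(-7*F(1)) = -5*(-5) + 77*(-7*0) = 25 + 77*0 = 25 + 0 = 25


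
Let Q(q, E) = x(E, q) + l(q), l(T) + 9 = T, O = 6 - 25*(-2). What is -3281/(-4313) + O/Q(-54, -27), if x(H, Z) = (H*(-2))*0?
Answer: -4975/38817 ≈ -0.12817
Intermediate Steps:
O = 56 (O = 6 + 50 = 56)
l(T) = -9 + T
x(H, Z) = 0 (x(H, Z) = -2*H*0 = 0)
Q(q, E) = -9 + q (Q(q, E) = 0 + (-9 + q) = -9 + q)
-3281/(-4313) + O/Q(-54, -27) = -3281/(-4313) + 56/(-9 - 54) = -3281*(-1/4313) + 56/(-63) = 3281/4313 + 56*(-1/63) = 3281/4313 - 8/9 = -4975/38817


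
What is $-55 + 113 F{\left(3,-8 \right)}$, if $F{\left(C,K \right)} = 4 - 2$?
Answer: $171$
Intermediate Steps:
$F{\left(C,K \right)} = 2$ ($F{\left(C,K \right)} = 4 - 2 = 2$)
$-55 + 113 F{\left(3,-8 \right)} = -55 + 113 \cdot 2 = -55 + 226 = 171$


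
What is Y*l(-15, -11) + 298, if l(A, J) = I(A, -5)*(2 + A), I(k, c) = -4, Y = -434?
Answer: -22270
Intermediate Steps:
l(A, J) = -8 - 4*A (l(A, J) = -4*(2 + A) = -8 - 4*A)
Y*l(-15, -11) + 298 = -434*(-8 - 4*(-15)) + 298 = -434*(-8 + 60) + 298 = -434*52 + 298 = -22568 + 298 = -22270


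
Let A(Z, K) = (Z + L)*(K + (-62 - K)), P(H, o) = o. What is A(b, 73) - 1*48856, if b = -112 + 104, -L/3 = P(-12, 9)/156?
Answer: -1257081/26 ≈ -48349.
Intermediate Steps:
L = -9/52 (L = -27/156 = -3*3/52 = -9/52 ≈ -0.17308)
b = -8
A(Z, K) = 279/26 - 62*Z (A(Z, K) = (Z - 9/52)*(K + (-62 - K)) = (-9/52 + Z)*(-62) = 279/26 - 62*Z)
A(b, 73) - 1*48856 = (279/26 - 62*(-8)) - 1*48856 = (279/26 + 496) - 48856 = 13175/26 - 48856 = -1257081/26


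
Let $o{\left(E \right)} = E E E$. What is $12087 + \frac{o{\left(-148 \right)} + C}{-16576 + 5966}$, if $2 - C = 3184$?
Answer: $\frac{65744022}{5305} \approx 12393.0$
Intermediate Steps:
$C = -3182$ ($C = 2 - 3184 = -3182$)
$o{\left(E \right)} = E^{3}$ ($o{\left(E \right)} = E^{2} E = E^{3}$)
$12087 + \frac{o{\left(-148 \right)} + C}{-16576 + 5966} = 12087 + \frac{\left(-148\right)^{3} - 3182}{-16576 + 5966} = 12087 + \frac{-3241792 - 3182}{-10610} = 12087 - - \frac{1622487}{5305} = 12087 + \frac{1622487}{5305} = \frac{65744022}{5305}$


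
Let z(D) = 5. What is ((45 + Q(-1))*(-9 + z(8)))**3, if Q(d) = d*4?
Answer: -4410944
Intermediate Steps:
Q(d) = 4*d
((45 + Q(-1))*(-9 + z(8)))**3 = ((45 + 4*(-1))*(-9 + 5))**3 = ((45 - 4)*(-4))**3 = (41*(-4))**3 = (-164)**3 = -4410944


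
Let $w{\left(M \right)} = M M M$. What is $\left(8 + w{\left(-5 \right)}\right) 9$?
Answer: $-1053$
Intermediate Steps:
$w{\left(M \right)} = M^{3}$ ($w{\left(M \right)} = M^{2} M = M^{3}$)
$\left(8 + w{\left(-5 \right)}\right) 9 = \left(8 + \left(-5\right)^{3}\right) 9 = \left(8 - 125\right) 9 = \left(-117\right) 9 = -1053$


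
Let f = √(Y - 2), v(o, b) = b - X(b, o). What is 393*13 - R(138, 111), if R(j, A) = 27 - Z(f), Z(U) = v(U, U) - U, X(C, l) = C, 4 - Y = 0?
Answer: 5082 - √2 ≈ 5080.6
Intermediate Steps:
Y = 4 (Y = 4 - 1*0 = 4 + 0 = 4)
v(o, b) = 0 (v(o, b) = b - b = 0)
f = √2 (f = √(4 - 2) = √2 ≈ 1.4142)
Z(U) = -U (Z(U) = 0 - U = -U)
R(j, A) = 27 + √2 (R(j, A) = 27 - (-1)*√2 = 27 + √2)
393*13 - R(138, 111) = 393*13 - (27 + √2) = 5109 + (-27 - √2) = 5082 - √2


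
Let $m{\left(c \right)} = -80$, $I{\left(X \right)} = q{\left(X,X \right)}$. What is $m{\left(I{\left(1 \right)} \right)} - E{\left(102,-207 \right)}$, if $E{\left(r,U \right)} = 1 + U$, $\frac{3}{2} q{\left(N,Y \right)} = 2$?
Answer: $126$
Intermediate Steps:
$q{\left(N,Y \right)} = \frac{4}{3}$ ($q{\left(N,Y \right)} = \frac{2}{3} \cdot 2 = \frac{4}{3}$)
$I{\left(X \right)} = \frac{4}{3}$
$m{\left(I{\left(1 \right)} \right)} - E{\left(102,-207 \right)} = -80 - \left(1 - 207\right) = -80 - -206 = -80 + 206 = 126$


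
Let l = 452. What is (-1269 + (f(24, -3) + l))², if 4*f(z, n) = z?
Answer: 657721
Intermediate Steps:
f(z, n) = z/4
(-1269 + (f(24, -3) + l))² = (-1269 + ((¼)*24 + 452))² = (-1269 + (6 + 452))² = (-1269 + 458)² = (-811)² = 657721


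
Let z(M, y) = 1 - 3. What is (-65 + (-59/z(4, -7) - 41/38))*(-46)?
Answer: 31970/19 ≈ 1682.6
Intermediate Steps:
z(M, y) = -2
(-65 + (-59/z(4, -7) - 41/38))*(-46) = (-65 + (-59/(-2) - 41/38))*(-46) = (-65 + (-59*(-½) - 41*1/38))*(-46) = (-65 + (59/2 - 41/38))*(-46) = (-65 + 540/19)*(-46) = -695/19*(-46) = 31970/19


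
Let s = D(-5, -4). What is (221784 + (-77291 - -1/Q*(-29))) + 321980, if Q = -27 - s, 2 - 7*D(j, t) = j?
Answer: 13061273/28 ≈ 4.6647e+5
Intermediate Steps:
D(j, t) = 2/7 - j/7
s = 1 (s = 2/7 - ⅐*(-5) = 2/7 + 5/7 = 1)
Q = -28 (Q = -27 - 1*1 = -27 - 1 = -28)
(221784 + (-77291 - -1/Q*(-29))) + 321980 = (221784 + (-77291 - -1/(-28)*(-29))) + 321980 = (221784 + (-77291 - (-1/28*(-1))*(-29))) + 321980 = (221784 + (-77291 - (-29)/28)) + 321980 = (221784 + (-77291 - 1*(-29/28))) + 321980 = (221784 + (-77291 + 29/28)) + 321980 = (221784 - 2164119/28) + 321980 = 4045833/28 + 321980 = 13061273/28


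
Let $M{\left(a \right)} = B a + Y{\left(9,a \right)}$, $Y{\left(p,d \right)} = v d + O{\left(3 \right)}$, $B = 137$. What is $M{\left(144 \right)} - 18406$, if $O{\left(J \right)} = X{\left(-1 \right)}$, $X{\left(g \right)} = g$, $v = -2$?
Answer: $1033$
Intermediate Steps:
$O{\left(J \right)} = -1$
$Y{\left(p,d \right)} = -1 - 2 d$ ($Y{\left(p,d \right)} = - 2 d - 1 = -1 - 2 d$)
$M{\left(a \right)} = -1 + 135 a$ ($M{\left(a \right)} = 137 a - \left(1 + 2 a\right) = -1 + 135 a$)
$M{\left(144 \right)} - 18406 = \left(-1 + 135 \cdot 144\right) - 18406 = \left(-1 + 19440\right) - 18406 = 19439 - 18406 = 1033$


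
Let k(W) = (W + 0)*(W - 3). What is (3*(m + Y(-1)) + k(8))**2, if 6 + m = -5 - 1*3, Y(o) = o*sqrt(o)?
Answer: -5 + 12*I ≈ -5.0 + 12.0*I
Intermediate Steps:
Y(o) = o**(3/2)
k(W) = W*(-3 + W)
m = -14 (m = -6 + (-5 - 1*3) = -6 + (-5 - 3) = -6 - 8 = -14)
(3*(m + Y(-1)) + k(8))**2 = (3*(-14 + (-1)**(3/2)) + 8*(-3 + 8))**2 = (3*(-14 - I) + 8*5)**2 = ((-42 - 3*I) + 40)**2 = (-2 - 3*I)**2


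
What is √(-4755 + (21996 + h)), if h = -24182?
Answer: I*√6941 ≈ 83.313*I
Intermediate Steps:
√(-4755 + (21996 + h)) = √(-4755 + (21996 - 24182)) = √(-4755 - 2186) = √(-6941) = I*√6941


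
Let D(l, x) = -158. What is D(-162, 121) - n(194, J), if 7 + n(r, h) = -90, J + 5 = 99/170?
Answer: -61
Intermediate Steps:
J = -751/170 (J = -5 + 99/170 = -751/170 ≈ -4.4176)
n(r, h) = -97 (n(r, h) = -7 - 90 = -97)
D(-162, 121) - n(194, J) = -158 - 1*(-97) = -158 + 97 = -61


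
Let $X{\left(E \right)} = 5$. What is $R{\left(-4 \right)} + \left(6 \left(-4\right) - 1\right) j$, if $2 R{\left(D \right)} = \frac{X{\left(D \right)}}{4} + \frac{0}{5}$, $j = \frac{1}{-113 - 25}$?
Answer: $\frac{445}{552} \approx 0.80616$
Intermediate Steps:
$j = - \frac{1}{138}$ ($j = \frac{1}{-138} = - \frac{1}{138} \approx -0.0072464$)
$R{\left(D \right)} = \frac{5}{8}$ ($R{\left(D \right)} = \frac{\frac{5}{4} + \frac{0}{5}}{2} = \frac{5 \cdot \frac{1}{4} + 0 \cdot \frac{1}{5}}{2} = \frac{\frac{5}{4} + 0}{2} = \frac{1}{2} \cdot \frac{5}{4} = \frac{5}{8}$)
$R{\left(-4 \right)} + \left(6 \left(-4\right) - 1\right) j = \frac{5}{8} + \left(6 \left(-4\right) - 1\right) \left(- \frac{1}{138}\right) = \frac{5}{8} + \left(-24 - 1\right) \left(- \frac{1}{138}\right) = \frac{5}{8} - - \frac{25}{138} = \frac{5}{8} + \frac{25}{138} = \frac{445}{552}$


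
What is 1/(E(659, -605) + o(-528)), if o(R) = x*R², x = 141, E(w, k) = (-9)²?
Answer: 1/39308625 ≈ 2.5440e-8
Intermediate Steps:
E(w, k) = 81
o(R) = 141*R²
1/(E(659, -605) + o(-528)) = 1/(81 + 141*(-528)²) = 1/(81 + 141*278784) = 1/(81 + 39308544) = 1/39308625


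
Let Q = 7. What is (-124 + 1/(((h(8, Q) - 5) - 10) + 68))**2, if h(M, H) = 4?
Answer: 49942489/3249 ≈ 15372.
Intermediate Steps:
(-124 + 1/(((h(8, Q) - 5) - 10) + 68))**2 = (-124 + 1/(((4 - 5) - 10) + 68))**2 = (-124 + 1/((-1 - 10) + 68))**2 = (-124 + 1/(-11 + 68))**2 = (-124 + 1/57)**2 = (-7067/57)**2 = 49942489/3249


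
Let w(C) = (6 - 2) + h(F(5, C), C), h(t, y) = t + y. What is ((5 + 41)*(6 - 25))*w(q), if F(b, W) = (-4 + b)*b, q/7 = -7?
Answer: 34960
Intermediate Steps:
q = -49 (q = 7*(-7) = -49)
F(b, W) = b*(-4 + b)
w(C) = 9 + C (w(C) = (6 - 2) + (5*(-4 + 5) + C) = 4 + (5*1 + C) = 4 + (5 + C) = 9 + C)
((5 + 41)*(6 - 25))*w(q) = ((5 + 41)*(6 - 25))*(9 - 49) = (46*(-19))*(-40) = -874*(-40) = 34960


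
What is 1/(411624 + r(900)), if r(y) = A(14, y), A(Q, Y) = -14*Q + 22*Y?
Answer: 1/431228 ≈ 2.3190e-6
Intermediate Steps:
r(y) = -196 + 22*y (r(y) = -14*14 + 22*y = -196 + 22*y)
1/(411624 + r(900)) = 1/(411624 + (-196 + 22*900)) = 1/(411624 + (-196 + 19800)) = 1/(411624 + 19604) = 1/431228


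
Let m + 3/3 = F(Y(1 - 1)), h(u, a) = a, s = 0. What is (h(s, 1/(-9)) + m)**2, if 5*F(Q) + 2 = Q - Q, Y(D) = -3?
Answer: 4624/2025 ≈ 2.2835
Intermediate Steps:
F(Q) = -2/5 (F(Q) = -2/5 + (Q - Q)/5 = -2/5 + (1/5)*0 = -2/5 + 0 = -2/5)
m = -7/5 (m = -1 - 2/5 = -7/5 ≈ -1.4000)
(h(s, 1/(-9)) + m)**2 = (1/(-9) - 7/5)**2 = (-1/9 - 7/5)**2 = (-68/45)**2 = 4624/2025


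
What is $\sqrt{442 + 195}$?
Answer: $7 \sqrt{13} \approx 25.239$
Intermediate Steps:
$\sqrt{442 + 195} = \sqrt{637} = 7 \sqrt{13}$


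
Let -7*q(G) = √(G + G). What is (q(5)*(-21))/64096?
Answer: 3*√10/64096 ≈ 0.00014801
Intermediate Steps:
q(G) = -√2*√G/7 (q(G) = -√(G + G)/7 = -√2*√G/7)
(q(5)*(-21))/64096 = (-√2*√5/7*(-21))/64096 = (-√10/7*(-21))*(1/64096) = (3*√10)*(1/64096) = 3*√10/64096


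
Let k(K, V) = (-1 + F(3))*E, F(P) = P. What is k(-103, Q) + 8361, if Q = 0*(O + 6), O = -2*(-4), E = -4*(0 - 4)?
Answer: 8393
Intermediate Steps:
E = 16 (E = -4*(-4) = 16)
O = 8
Q = 0 (Q = 0*(8 + 6) = 0*14 = 0)
k(K, V) = 32 (k(K, V) = (-1 + 3)*16 = 2*16 = 32)
k(-103, Q) + 8361 = 32 + 8361 = 8393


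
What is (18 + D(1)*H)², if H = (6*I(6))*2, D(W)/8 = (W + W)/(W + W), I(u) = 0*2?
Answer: 324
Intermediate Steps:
I(u) = 0
D(W) = 8 (D(W) = 8*((W + W)/(W + W)) = 8*((2*W)/((2*W))) = 8*((2*W)*(1/(2*W))) = 8*1 = 8)
H = 0 (H = (6*0)*2 = 0*2 = 0)
(18 + D(1)*H)² = (18 + 8*0)² = (18 + 0)² = 18² = 324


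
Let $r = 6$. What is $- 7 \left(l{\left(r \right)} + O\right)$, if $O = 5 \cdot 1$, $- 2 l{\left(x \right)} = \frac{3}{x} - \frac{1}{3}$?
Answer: $- \frac{413}{12} \approx -34.417$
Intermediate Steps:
$l{\left(x \right)} = \frac{1}{6} - \frac{3}{2 x}$ ($l{\left(x \right)} = - \frac{\frac{3}{x} - \frac{1}{3}}{2} = - \frac{- \frac{1}{3} + \frac{3}{x}}{2} = \frac{1}{6} - \frac{3}{2 x}$)
$O = 5$
$- 7 \left(l{\left(r \right)} + O\right) = - 7 \left(\frac{-9 + 6}{6 \cdot 6} + 5\right) = - 7 \left(\frac{1}{6} \cdot \frac{1}{6} \left(-3\right) + 5\right) = - 7 \left(- \frac{1}{12} + 5\right) = \left(-7\right) \frac{59}{12} = - \frac{413}{12}$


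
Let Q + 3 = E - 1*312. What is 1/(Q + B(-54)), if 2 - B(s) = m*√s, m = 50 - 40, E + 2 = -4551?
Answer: I/(6*(-811*I + 5*√6)) ≈ -0.00020546 + 3.1028e-6*I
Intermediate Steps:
E = -4553 (E = -2 - 4551 = -4553)
m = 10
Q = -4868 (Q = -3 + (-4553 - 1*312) = -3 + (-4553 - 312) = -3 - 4865 = -4868)
B(s) = 2 - 10*√s
1/(Q + B(-54)) = 1/(-4868 + (2 - 30*I*√6)) = 1/(-4866 - 30*I*√6)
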